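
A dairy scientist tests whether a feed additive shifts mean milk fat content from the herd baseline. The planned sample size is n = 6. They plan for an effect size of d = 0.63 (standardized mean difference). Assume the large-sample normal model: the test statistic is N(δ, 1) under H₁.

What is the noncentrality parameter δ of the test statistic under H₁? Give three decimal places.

δ ≈ 1.543

The noncentrality parameter scales effect size by the design's sample-size factor: δ = d·√n = 0.63 × √6 = 1.5432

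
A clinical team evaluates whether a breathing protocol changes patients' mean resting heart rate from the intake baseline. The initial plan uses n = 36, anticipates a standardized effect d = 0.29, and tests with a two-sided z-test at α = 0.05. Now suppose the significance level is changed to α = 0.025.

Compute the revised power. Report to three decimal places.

Power ≈ 0.308

δ = d·√n = 0.29 × √36 = 1.7400 (unchanged). New critical value: z_{0.0125} = 2.241.
Revised power = Φ(δ − 2.241) + Φ(−δ − 2.241) = Φ(-0.501) + Φ(-3.981) = 0.3080 + 0.0000 = 0.3081.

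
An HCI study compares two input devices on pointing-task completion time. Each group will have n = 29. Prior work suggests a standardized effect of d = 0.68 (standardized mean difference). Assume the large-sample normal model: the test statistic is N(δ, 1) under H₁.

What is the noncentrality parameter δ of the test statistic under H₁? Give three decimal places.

The noncentrality parameter scales effect size by the design's sample-size factor: δ = d·√(n/2) = 0.68 × √(29/2) = 2.5894

δ ≈ 2.589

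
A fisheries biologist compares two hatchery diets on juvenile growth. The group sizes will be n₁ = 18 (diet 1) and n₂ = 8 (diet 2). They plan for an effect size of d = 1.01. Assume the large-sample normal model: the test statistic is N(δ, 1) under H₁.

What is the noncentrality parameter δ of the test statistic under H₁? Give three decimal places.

The noncentrality parameter scales effect size by the design's sample-size factor: δ = d / √(1/n₁ + 1/n₂) = 1.01 / √(1/18 + 1/8) = 2.3769

δ ≈ 2.377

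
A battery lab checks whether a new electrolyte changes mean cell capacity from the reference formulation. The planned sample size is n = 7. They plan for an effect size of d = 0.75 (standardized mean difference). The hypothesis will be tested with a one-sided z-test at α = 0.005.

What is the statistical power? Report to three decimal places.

Noncentrality parameter: δ = d·√n = 0.75 × √7 = 1.9843
One-sided α = 0.005 → critical value z_{0.005} = 2.576.
Power = Φ(δ − 2.576) = Φ(-0.592) = 0.2771.

Power ≈ 0.277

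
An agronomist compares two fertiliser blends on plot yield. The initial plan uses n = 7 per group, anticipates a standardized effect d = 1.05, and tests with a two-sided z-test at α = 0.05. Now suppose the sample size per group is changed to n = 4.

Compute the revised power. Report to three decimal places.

Power ≈ 0.318

With n = 4 per group: δ = d·√(n/2) = 1.05 × √(4/2) = 1.4849. Critical value z_{0.025} = 1.960.
Revised power = Φ(δ − 1.960) + Φ(−δ − 1.960) = Φ(-0.475) + Φ(-3.445) = 0.3174 + 0.0003 = 0.3177.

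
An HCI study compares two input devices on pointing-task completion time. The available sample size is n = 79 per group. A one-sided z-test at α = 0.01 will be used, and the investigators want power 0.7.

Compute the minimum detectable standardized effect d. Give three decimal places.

d ≈ 0.454

Required noncentrality: δ = z_{0.01} + z_{0.30} = 2.326 + 0.524 = 2.851.
δ = d·√(n/2) ⇒ d = δ/√(n/2) = 2.851/√(79/2) = 0.4536.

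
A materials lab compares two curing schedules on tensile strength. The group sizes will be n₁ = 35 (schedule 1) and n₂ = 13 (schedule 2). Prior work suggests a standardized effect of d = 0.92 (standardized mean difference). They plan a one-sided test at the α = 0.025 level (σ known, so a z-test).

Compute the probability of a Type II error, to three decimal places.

β ≈ 0.191

Noncentrality parameter: δ = d / √(1/n₁ + 1/n₂) = 0.92 / √(1/35 + 1/13) = 2.8325
Critical value for a one-sided test at α = 0.025: z_α = 1.960.
Power = P(Z > 1.960 − δ) = Φ(0.873) = 0.8085.
Type II error: β = 1 − power = 1 − 0.8085 = 0.1915.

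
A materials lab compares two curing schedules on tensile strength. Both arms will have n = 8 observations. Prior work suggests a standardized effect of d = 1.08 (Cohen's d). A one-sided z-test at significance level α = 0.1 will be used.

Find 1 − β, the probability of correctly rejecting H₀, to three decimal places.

Power ≈ 0.810

Noncentrality parameter: λ = d·√(n/2) = 1.08 × √(8/2) = 2.1600
One-sided α = 0.1 → critical value z_{0.1} = 1.282.
Power = Φ(λ − 1.282) = Φ(0.878) = 0.8101.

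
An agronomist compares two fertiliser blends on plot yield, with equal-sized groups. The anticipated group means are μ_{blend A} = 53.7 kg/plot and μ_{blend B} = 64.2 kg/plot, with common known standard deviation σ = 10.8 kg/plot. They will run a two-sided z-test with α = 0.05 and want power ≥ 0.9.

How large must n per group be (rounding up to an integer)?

n = 23 per group

Standardized effect: d = |μ_{blend A} − μ_{blend B}| / σ = |53.7 − 64.2| / 10.8 = 0.9722
Set Φ(δ − 1.960) = 0.9; then δ − 1.960 = Φ⁻¹(0.9) = 1.282, giving δ = 3.242.
(For δ > 0 the lower-tail rejection region contributes negligibly to power, so the one-term inversion is standard.)
δ = d·√(n/2) ⇒ n = 2(δ/d)² = 2 × (3.242 / 0.9722)² = 22.23.
Rounding up, n = 23 per group.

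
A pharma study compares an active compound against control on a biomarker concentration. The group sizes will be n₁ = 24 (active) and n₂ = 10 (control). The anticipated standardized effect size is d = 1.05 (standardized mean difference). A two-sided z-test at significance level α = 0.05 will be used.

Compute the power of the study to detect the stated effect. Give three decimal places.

Noncentrality parameter: δ = d / √(1/n₁ + 1/n₂) = 1.05 / √(1/24 + 1/10) = 2.7897
Critical value for a two-sided test at α = 0.05: z_{α/2} = 1.960.
Power = Φ(δ − 1.960) + Φ(−δ − 1.960) = Φ(0.830) + Φ(-4.750) = 0.7967 + 0.0000 = 0.7967.

Power ≈ 0.797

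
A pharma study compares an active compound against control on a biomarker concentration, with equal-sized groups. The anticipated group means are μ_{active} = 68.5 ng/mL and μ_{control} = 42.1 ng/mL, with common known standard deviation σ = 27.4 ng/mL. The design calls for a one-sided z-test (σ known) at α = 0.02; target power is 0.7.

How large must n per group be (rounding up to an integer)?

Standardized effect: d = |μ_{active} − μ_{control}| / σ = |68.5 − 42.1| / 27.4 = 0.9635
Set Φ(δ − 2.054) = 0.7; then δ − 2.054 = Φ⁻¹(0.7) = 0.524, giving δ = 2.578.
δ = d·√(n/2) ⇒ n = 2(δ/d)² = 2 × (2.578 / 0.9635)² = 14.32.
Round up to the next whole unit.

n = 15 per group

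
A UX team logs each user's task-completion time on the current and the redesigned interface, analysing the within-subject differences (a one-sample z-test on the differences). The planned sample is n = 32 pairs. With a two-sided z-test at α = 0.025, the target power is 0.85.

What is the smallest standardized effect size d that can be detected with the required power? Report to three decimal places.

d ≈ 0.579

Need Φ(δ − 2.241) = 0.85, so δ = 2.241 + 1.036 = 3.278.
(Lower-tail contribution to power is negligible for δ > 0.)
δ = d·√n ⇒ d = δ/√n = 3.278/√32 = 0.5794.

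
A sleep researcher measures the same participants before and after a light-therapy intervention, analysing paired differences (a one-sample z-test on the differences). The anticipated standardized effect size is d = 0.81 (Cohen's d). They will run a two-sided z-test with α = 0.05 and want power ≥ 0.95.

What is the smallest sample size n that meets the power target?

n = 20

For power 0.95 need Φ(δ − z_{0.025}) = 0.95, so δ = z_{0.025} + z_{0.05} = 1.960 + 1.645 = 3.605.
(For δ > 0 the lower-tail rejection region contributes negligibly to power, so the one-term inversion is standard.)
δ = d·√n ⇒ n = (δ/d)² = (3.605 / 0.81)² = 19.81.
Round up to the next whole unit.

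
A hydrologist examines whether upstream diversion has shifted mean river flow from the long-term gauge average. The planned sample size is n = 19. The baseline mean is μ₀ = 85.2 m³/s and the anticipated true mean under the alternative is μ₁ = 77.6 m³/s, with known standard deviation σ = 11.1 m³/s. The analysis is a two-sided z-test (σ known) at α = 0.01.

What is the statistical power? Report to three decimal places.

Power ≈ 0.659

Standardized effect: d = |μ₁ − μ₀| / σ = |77.6 − 85.2| / 11.1 = 0.6847
Noncentrality parameter: δ = d·√n = 0.6847 × √19 = 2.9845
Critical value for a two-sided test at α = 0.01: z_{α/2} = 2.576.
Power = Φ(δ − 2.576) + Φ(−δ − 2.576) = Φ(0.409) + Φ(-5.560) = 0.6586 + 0.0000 = 0.6586.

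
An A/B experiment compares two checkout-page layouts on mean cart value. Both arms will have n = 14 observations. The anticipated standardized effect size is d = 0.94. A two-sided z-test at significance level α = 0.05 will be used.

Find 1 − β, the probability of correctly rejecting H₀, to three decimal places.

Noncentrality parameter: δ = d·√(n/2) = 0.94 × √(14/2) = 2.4870
Two-sided α = 0.05 → critical value z_{0.025} = 1.960.
Power = Φ(δ − 1.960) + Φ(−δ − 1.960) = Φ(0.527) + Φ(-4.447) = 0.7009 + 0.0000 = 0.7009.

Power ≈ 0.701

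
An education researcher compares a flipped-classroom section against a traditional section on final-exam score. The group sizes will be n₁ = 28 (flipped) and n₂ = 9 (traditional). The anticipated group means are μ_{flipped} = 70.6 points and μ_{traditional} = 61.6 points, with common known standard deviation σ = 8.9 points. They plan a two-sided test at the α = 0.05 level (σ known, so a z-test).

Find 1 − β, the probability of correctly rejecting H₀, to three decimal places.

Power ≈ 0.751

Standardized effect: d = |μ_{flipped} − μ_{traditional}| / σ = |70.6 − 61.6| / 8.9 = 1.0112
Noncentrality parameter: δ = d / √(1/n₁ + 1/n₂) = 1.0112 / √(1/28 + 1/9) = 2.6391
Critical value for a two-sided test at α = 0.05: z_{α/2} = 1.960.
Power = Φ(δ − 1.960) + Φ(−δ − 1.960) = Φ(0.679) + Φ(-4.599) = 0.7515 + 0.0000 = 0.7515.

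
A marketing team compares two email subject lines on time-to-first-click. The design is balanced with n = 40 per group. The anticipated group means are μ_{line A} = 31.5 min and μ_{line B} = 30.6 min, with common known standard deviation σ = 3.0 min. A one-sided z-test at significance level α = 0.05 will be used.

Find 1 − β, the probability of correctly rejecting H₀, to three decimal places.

Standardized effect: d = |μ_{line A} − μ_{line B}| / σ = |31.5 − 30.6| / 3.0 = 0.3000
Noncentrality parameter: δ = d·√(n/2) = 0.3000 × √(40/2) = 1.3416
Critical value for a one-sided test at α = 0.05: z_α = 1.645.
Power = P(Z > 1.645 − δ) = Φ(-0.303) = 0.3809.

Power ≈ 0.381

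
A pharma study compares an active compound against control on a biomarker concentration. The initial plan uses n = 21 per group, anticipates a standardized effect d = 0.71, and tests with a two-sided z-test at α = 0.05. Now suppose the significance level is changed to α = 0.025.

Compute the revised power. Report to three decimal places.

Power ≈ 0.524

δ = d·√(n/2) = 0.71 × √(21/2) = 2.3007 (unchanged). New critical value: z_{0.0125} = 2.241.
Revised power = Φ(δ − 2.241) + Φ(−δ − 2.241) = Φ(0.059) + Φ(-4.542) = 0.5236 + 0.0000 = 0.5236.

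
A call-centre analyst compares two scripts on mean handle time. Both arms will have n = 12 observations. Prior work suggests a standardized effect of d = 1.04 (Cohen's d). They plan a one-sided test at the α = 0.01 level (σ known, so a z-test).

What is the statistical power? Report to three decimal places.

Power ≈ 0.588

Noncentrality parameter: δ = d·√(n/2) = 1.04 × √(12/2) = 2.5475
Critical value for a one-sided test at α = 0.01: z_α = 2.326.
Power = P(Z > 2.326 − δ) = Φ(0.221) = 0.5875.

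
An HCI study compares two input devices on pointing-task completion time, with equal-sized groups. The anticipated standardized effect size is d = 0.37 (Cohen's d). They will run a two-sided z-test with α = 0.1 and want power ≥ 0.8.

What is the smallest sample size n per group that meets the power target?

For power 0.8 need Φ(δ − z_{0.05}) = 0.8, so δ = z_{0.05} + z_{0.20} = 1.645 + 0.842 = 2.486.
(The Φ(−δ − z_{α/2}) term is vanishingly small for δ > 0 and is dropped in the standard sample-size formula.)
δ = d·√(n/2) ⇒ n = 2(δ/d)² = 2 × (2.486 / 0.37)² = 90.32.
Round up to the next whole unit.

n = 91 per group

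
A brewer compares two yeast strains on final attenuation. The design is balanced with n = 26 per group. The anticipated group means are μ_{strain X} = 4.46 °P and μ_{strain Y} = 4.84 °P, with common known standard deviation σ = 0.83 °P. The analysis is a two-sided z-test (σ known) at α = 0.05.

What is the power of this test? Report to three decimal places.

Standardized effect: d = |μ_{strain X} − μ_{strain Y}| / σ = |4.46 − 4.84| / 0.83 = 0.4578
Noncentrality parameter: δ = d·√(n/2) = 0.4578 × √(26/2) = 1.6507
Two-sided α = 0.05 → critical value z_{0.025} = 1.960.
Power = Φ(δ − 1.960) + Φ(−δ − 1.960) = Φ(-0.309) + Φ(-3.611) = 0.3786 + 0.0002 = 0.3787.

Power ≈ 0.379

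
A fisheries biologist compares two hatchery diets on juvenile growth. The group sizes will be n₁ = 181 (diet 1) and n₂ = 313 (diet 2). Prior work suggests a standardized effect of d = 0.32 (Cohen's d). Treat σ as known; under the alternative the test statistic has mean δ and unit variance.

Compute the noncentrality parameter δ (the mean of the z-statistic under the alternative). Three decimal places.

δ ≈ 3.427

The noncentrality parameter scales effect size by the design's sample-size factor: δ = d / √(1/n₁ + 1/n₂) = 0.32 / √(1/181 + 1/313) = 3.4269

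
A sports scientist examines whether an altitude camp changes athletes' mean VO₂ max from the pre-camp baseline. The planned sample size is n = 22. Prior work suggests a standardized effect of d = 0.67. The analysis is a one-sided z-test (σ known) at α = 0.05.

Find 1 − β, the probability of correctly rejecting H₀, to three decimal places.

Noncentrality parameter: δ = d·√n = 0.67 × √22 = 3.1426
One-sided α = 0.05 → critical value z_{0.05} = 1.645.
Power = P(Z > 1.645 − δ) = Φ(1.498) = 0.9329.

Power ≈ 0.933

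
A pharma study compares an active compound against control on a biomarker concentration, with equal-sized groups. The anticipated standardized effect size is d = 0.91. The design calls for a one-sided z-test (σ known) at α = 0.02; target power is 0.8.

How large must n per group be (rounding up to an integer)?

n = 21 per group

Set Φ(δ − 2.054) = 0.8; then δ − 2.054 = Φ⁻¹(0.8) = 0.842, giving δ = 2.895.
δ = d·√(n/2) ⇒ n = 2(δ/d)² = 2 × (2.895 / 0.91)² = 20.25.
Round up to the next whole unit.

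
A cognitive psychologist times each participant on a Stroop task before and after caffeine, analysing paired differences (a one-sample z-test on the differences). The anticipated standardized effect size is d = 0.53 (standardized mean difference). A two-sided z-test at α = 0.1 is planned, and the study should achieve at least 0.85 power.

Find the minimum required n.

n = 26

For power 0.85 need Φ(δ − z_{0.05}) = 0.85, so δ = z_{0.05} + z_{0.15} = 1.645 + 1.036 = 2.681.
(The Φ(−δ − z_{α/2}) term is vanishingly small for δ > 0 and is dropped in the standard sample-size formula.)
δ = d·√n ⇒ n = (δ/d)² = (2.681 / 0.53)² = 25.59.
Round up to the next whole unit.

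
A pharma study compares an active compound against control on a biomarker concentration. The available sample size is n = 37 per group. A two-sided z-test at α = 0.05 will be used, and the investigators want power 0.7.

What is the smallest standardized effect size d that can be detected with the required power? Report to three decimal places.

Need Φ(δ − 1.960) = 0.7, so δ = 1.960 + 0.524 = 2.484.
(The second rejection-region term Φ(−δ − z_{α/2}) is negligible and dropped.)
δ = d·√(n/2) ⇒ d = δ/√(n/2) = 2.484/√(37/2) = 0.5776.

d ≈ 0.578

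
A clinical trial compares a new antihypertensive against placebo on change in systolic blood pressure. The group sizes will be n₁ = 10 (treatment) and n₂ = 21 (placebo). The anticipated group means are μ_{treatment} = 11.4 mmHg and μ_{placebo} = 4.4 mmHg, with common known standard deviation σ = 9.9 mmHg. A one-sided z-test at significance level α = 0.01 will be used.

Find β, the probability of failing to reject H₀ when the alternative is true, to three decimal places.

Standardized effect: d = |μ_{treatment} − μ_{placebo}| / σ = |11.4 − 4.4| / 9.9 = 0.7071
Noncentrality parameter: δ = d / √(1/n₁ + 1/n₂) = 0.7071 / √(1/10 + 1/21) = 1.8403
One-sided α = 0.01 → critical value z_{0.01} = 2.326.
Power = Φ(δ − 2.326) = Φ(-0.486) = 0.3135.
Type II error: β = 1 − power = 1 − 0.3135 = 0.6865.

β ≈ 0.687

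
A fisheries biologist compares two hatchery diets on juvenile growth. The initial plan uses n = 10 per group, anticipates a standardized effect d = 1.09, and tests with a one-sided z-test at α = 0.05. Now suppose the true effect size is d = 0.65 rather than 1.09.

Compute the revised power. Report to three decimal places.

Power ≈ 0.424

With d = 0.65: δ = d·√(n/2) = 0.65 × √(10/2) = 1.4534. Critical value z_{0.05} = 1.645.
Revised power = P(Z > 1.645 − δ) = Φ(-0.191) = 0.4241.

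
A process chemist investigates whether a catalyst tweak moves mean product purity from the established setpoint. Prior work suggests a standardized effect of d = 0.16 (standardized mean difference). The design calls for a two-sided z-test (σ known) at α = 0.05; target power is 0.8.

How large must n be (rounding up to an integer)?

Set Φ(δ − 1.960) = 0.8; then δ − 1.960 = Φ⁻¹(0.8) = 0.842, giving δ = 2.802.
(For δ > 0 the lower-tail rejection region contributes negligibly to power, so the one-term inversion is standard.)
δ = d·√n ⇒ n = (δ/d)² = (2.802 / 0.16)² = 306.60.
Rounding up, n = 307.

n = 307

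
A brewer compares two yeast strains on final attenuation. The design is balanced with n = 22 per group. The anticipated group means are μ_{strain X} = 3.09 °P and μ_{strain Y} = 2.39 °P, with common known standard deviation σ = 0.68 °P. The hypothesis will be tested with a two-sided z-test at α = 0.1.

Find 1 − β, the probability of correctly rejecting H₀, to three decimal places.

Standardized effect: d = |μ_{strain X} − μ_{strain Y}| / σ = |3.09 − 2.39| / 0.68 = 1.0294
Noncentrality parameter: δ = d·√(n/2) = 1.0294 × √(22/2) = 3.4142
Critical value for a two-sided test at α = 0.1: z_{α/2} = 1.645.
Power = Φ(δ − 1.645) + Φ(−δ − 1.645) = Φ(1.769) + Φ(-5.059) = 0.9616 + 0.0000 = 0.9616.

Power ≈ 0.962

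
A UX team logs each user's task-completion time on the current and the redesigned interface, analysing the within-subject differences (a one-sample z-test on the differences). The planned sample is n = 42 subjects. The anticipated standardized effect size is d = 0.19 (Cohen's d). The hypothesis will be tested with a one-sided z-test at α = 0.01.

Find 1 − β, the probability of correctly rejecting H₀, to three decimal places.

Noncentrality parameter: δ = d·√n = 0.19 × √42 = 1.2313
Critical value for a one-sided test at α = 0.01: z_α = 2.326.
Power = P(Z > 2.326 − δ) = Φ(-1.095) = 0.1368.

Power ≈ 0.137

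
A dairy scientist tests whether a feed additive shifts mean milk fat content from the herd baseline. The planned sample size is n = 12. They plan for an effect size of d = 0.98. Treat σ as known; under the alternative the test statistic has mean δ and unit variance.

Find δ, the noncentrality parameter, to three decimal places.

δ ≈ 3.395

δ = d·√n = 0.98 × √12 = 3.3948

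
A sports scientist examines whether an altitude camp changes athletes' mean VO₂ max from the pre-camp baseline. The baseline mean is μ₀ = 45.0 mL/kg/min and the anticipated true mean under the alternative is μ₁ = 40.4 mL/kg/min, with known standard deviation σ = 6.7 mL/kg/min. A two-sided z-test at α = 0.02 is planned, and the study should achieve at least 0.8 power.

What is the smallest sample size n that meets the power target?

Standardized effect: d = |μ₁ − μ₀| / σ = |40.4 − 45.0| / 6.7 = 0.6866
For power 0.8 need Φ(δ − z_{0.01}) = 0.8, so δ = z_{0.01} + z_{0.20} = 2.326 + 0.842 = 3.168.
(Ignoring the negligible lower-tail rejection probability gives the usual closed-form inversion.)
δ = d·√n ⇒ n = (δ/d)² = (3.168 / 0.6866)² = 21.29.
Round up to the next whole unit.

n = 22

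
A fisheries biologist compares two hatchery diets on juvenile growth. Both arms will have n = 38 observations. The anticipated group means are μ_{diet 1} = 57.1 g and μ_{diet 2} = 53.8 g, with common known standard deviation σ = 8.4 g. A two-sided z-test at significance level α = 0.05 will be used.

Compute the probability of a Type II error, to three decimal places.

β ≈ 0.598

Standardized effect: d = |μ_{diet 1} − μ_{diet 2}| / σ = |57.1 − 53.8| / 8.4 = 0.3929
Noncentrality parameter: λ = d·√(n/2) = 0.3929 × √(38/2) = 1.7124
Critical value for a two-sided test at α = 0.05: z_{α/2} = 1.960.
Power = Φ(λ − 1.960) + Φ(−λ − 1.960) = Φ(-0.248) + Φ(-3.672) = 0.4022 + 0.0001 = 0.4024.
Type II error: β = 1 − power = 1 − 0.4024 = 0.5976.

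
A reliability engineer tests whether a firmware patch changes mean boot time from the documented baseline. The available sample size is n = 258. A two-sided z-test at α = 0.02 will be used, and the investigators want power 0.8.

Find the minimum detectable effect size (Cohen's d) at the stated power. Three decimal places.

d ≈ 0.197

Required noncentrality: δ = z_{0.01} + z_{0.20} = 2.326 + 0.842 = 3.168.
(Lower-tail contribution to power is negligible for δ > 0.)
δ = d·√n ⇒ d = δ/√n = 3.168/√258 = 0.1972.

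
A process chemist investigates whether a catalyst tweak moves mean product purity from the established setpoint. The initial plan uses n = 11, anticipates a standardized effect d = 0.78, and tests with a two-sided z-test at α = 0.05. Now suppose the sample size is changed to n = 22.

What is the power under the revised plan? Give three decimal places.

Power ≈ 0.955

With n = 22: δ = d·√n = 0.78 × √22 = 3.6585. Critical value z_{0.025} = 1.960.
Revised power = Φ(δ − 1.960) + Φ(−δ − 1.960) = Φ(1.699) + Φ(-5.618) = 0.9553 + 0.0000 = 0.9553.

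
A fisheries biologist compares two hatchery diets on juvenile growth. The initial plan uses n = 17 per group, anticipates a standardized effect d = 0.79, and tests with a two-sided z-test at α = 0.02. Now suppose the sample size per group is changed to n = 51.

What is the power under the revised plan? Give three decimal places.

Power ≈ 0.952

With n = 51 per group: δ = d·√(n/2) = 0.79 × √(51/2) = 3.9893. Critical value z_{0.01} = 2.326.
Revised power = Φ(δ − 2.326) + Φ(−δ − 2.326) = Φ(1.663) + Φ(-6.316) = 0.9518 + 0.0000 = 0.9518.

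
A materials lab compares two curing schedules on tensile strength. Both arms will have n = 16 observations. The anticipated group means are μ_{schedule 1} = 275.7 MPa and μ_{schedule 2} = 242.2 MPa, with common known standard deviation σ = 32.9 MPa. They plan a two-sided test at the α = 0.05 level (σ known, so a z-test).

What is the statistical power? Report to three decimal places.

Standardized effect: d = |μ_{schedule 1} − μ_{schedule 2}| / σ = |275.7 − 242.2| / 32.9 = 1.0182
Noncentrality parameter: δ = d·√(n/2) = 1.0182 × √(16/2) = 2.8800
Two-sided α = 0.05 → critical value z_{0.025} = 1.960.
Power = Φ(δ − 1.960) + Φ(−δ − 1.960) = Φ(0.920) + Φ(-4.840) = 0.8212 + 0.0000 = 0.8212.

Power ≈ 0.821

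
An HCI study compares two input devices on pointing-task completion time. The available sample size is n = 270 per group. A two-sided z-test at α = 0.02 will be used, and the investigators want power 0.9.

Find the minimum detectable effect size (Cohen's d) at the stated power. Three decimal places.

d ≈ 0.311

Required noncentrality: δ = z_{0.01} + z_{0.10} = 2.326 + 1.282 = 3.608.
(Lower-tail contribution to power is negligible for δ > 0.)
δ = d·√(n/2) ⇒ d = δ/√(n/2) = 3.608/√(270/2) = 0.3105.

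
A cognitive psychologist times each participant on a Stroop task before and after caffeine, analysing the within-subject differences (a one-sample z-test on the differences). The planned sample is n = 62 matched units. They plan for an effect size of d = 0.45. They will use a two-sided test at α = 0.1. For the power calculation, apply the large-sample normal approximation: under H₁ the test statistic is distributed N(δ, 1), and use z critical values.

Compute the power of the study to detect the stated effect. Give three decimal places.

Power ≈ 0.971

Noncentrality parameter: δ = d·√n = 0.45 × √62 = 3.5433
Critical value for a two-sided test at α = 0.1: z_{α/2} = 1.645.
Power = Φ(δ − 1.645) + Φ(−δ − 1.645) = Φ(1.898) + Φ(-5.188) = 0.9712 + 0.0000 = 0.9712.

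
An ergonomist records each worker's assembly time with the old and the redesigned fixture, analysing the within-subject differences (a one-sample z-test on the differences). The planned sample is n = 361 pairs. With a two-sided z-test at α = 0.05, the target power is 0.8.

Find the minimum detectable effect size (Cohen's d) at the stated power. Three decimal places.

d ≈ 0.147

Need Φ(δ − 1.960) = 0.8, so δ = 1.960 + 0.842 = 2.802.
(The second rejection-region term Φ(−δ − z_{α/2}) is negligible and dropped.)
δ = d·√n ⇒ d = δ/√n = 2.802/√361 = 0.1475.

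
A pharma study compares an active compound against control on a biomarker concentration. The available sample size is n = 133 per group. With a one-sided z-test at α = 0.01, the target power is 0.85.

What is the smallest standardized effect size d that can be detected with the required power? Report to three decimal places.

d ≈ 0.412

Required noncentrality: δ = z_{0.01} + z_{0.15} = 2.326 + 1.036 = 3.363.
δ = d·√(n/2) ⇒ d = δ/√(n/2) = 3.363/√(133/2) = 0.4124.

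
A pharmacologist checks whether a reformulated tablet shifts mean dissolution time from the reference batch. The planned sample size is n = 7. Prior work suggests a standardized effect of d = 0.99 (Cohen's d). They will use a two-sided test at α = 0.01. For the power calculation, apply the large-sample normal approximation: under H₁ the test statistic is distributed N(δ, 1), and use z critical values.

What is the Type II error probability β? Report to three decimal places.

Noncentrality parameter: δ = d·√n = 0.99 × √7 = 2.6193
Critical value for a two-sided test at α = 0.01: z_{α/2} = 2.576.
Power = Φ(δ − 2.576) + Φ(−δ − 2.576) = Φ(0.043) + Φ(-5.195) = 0.5173 + 0.0000 = 0.5173.
Type II error: β = 1 − power = 1 − 0.5173 = 0.4827.

β ≈ 0.483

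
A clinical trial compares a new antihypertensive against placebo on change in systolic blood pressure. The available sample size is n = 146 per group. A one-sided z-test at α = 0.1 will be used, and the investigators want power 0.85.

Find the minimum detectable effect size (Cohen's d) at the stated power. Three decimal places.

Required noncentrality: δ = z_{0.1} + z_{0.15} = 1.282 + 1.036 = 2.318.
δ = d·√(n/2) ⇒ d = δ/√(n/2) = 2.318/√(146/2) = 0.2713.

d ≈ 0.271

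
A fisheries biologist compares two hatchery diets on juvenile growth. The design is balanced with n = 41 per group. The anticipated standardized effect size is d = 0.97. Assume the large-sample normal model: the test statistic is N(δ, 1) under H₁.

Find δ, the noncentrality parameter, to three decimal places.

The noncentrality parameter scales effect size by the design's sample-size factor: δ = d·√(n/2) = 0.97 × √(41/2) = 4.3919

δ ≈ 4.392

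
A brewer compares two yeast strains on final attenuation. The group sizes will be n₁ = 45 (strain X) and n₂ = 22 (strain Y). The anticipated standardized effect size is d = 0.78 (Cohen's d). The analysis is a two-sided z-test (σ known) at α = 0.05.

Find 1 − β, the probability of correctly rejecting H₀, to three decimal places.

Power ≈ 0.850

Noncentrality parameter: δ = d / √(1/n₁ + 1/n₂) = 0.78 / √(1/45 + 1/22) = 2.9983
Critical value for a two-sided test at α = 0.05: z_{α/2} = 1.960.
Power = Φ(δ − 1.960) + Φ(−δ − 1.960) = Φ(1.038) + Φ(-4.958) = 0.8504 + 0.0000 = 0.8504.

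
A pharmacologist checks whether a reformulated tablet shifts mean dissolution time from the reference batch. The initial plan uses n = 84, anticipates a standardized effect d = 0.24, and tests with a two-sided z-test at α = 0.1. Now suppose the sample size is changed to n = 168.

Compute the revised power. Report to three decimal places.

With n = 168: δ = d·√n = 0.24 × √168 = 3.1108. Critical value z_{0.05} = 1.645.
Revised power = Φ(δ − 1.645) + Φ(−δ − 1.645) = Φ(1.466) + Φ(-4.756) = 0.9287 + 0.0000 = 0.9287.

Power ≈ 0.929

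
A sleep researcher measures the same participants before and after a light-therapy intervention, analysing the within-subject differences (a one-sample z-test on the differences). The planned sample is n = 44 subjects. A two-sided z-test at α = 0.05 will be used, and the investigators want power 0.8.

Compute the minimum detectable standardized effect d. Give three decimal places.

Required noncentrality: δ = z_{0.025} + z_{0.20} = 1.960 + 0.842 = 2.802.
(The second rejection-region term Φ(−δ − z_{α/2}) is negligible and dropped.)
δ = d·√n ⇒ d = δ/√n = 2.802/√44 = 0.4224.

d ≈ 0.422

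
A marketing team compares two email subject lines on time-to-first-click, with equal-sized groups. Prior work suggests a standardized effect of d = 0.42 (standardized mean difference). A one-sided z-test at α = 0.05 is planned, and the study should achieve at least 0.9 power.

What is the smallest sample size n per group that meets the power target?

For power 0.9 need Φ(δ − z_{0.05}) = 0.9, so δ = z_{0.05} + z_{0.10} = 1.645 + 1.282 = 2.926.
δ = d·√(n/2) ⇒ n = 2(δ/d)² = 2 × (2.926 / 0.42)² = 97.10.
Rounding up, n = 98 per group.

n = 98 per group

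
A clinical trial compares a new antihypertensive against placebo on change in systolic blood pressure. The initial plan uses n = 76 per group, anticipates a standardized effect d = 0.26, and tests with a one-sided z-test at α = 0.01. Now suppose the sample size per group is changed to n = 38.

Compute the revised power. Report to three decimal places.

With n = 38 per group: δ = d·√(n/2) = 0.26 × √(38/2) = 1.1333. Critical value z_{0.01} = 2.326.
Revised power = Φ(δ − 2.326) = Φ(-1.193) = 0.1164.

Power ≈ 0.116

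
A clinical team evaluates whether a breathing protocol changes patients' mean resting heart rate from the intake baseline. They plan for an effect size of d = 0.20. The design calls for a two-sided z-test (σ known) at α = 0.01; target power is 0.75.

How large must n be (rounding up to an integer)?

Set Φ(δ − 2.576) = 0.75; then δ − 2.576 = Φ⁻¹(0.75) = 0.674, giving δ = 3.250.
(The Φ(−δ − z_{α/2}) term is vanishingly small for δ > 0 and is dropped in the standard sample-size formula.)
δ = d·√n ⇒ n = (δ/d)² = (3.250 / 0.20)² = 264.11.
Round up to the next whole unit.

n = 265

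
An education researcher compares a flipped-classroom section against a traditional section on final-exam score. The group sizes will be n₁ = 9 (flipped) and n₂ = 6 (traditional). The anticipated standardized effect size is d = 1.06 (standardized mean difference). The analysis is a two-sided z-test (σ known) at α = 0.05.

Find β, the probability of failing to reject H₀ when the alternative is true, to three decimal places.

β ≈ 0.480

Noncentrality parameter: δ = d / √(1/n₁ + 1/n₂) = 1.06 / √(1/9 + 1/6) = 2.0112
Two-sided α = 0.05 → critical value z_{0.025} = 1.960.
Power = Φ(δ − 1.960) + Φ(−δ − 1.960) = Φ(0.051) + Φ(-3.971) = 0.5204 + 0.0000 = 0.5205.
Type II error: β = 1 − power = 1 − 0.5205 = 0.4795.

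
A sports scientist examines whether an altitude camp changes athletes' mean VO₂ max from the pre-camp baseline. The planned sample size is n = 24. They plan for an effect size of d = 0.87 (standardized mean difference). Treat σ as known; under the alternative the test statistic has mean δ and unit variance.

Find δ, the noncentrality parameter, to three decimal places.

δ ≈ 4.262

The noncentrality parameter scales effect size by the design's sample-size factor: δ = d·√n = 0.87 × √24 = 4.2621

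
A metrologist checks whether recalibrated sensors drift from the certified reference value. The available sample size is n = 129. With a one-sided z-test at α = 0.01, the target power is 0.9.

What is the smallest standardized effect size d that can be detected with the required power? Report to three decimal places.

Need Φ(δ − 2.326) = 0.9, so δ = 2.326 + 1.282 = 3.608.
δ = d·√n ⇒ d = δ/√n = 3.608/√129 = 0.3177.

d ≈ 0.318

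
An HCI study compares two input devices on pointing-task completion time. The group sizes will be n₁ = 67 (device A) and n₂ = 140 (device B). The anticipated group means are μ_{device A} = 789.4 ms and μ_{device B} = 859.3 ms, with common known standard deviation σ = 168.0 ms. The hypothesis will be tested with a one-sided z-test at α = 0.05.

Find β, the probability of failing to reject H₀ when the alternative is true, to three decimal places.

Standardized effect: d = |μ_{device A} − μ_{device B}| / σ = |789.4 − 859.3| / 168.0 = 0.4161
Noncentrality parameter: δ = d / √(1/n₁ + 1/n₂) = 0.4161 / √(1/67 + 1/140) = 2.8008
Critical value for a one-sided test at α = 0.05: z_α = 1.645.
Power = P(Z > 1.645 − δ) = Φ(1.156) = 0.8762.
Type II error: β = 1 − power = 1 − 0.8762 = 0.1238.

β ≈ 0.124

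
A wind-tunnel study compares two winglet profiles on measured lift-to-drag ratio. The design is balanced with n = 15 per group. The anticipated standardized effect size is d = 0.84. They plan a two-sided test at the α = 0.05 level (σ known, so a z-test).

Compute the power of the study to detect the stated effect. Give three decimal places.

Power ≈ 0.633

Noncentrality parameter: δ = d·√(n/2) = 0.84 × √(15/2) = 2.3004
Critical value for a two-sided test at α = 0.05: z_{α/2} = 1.960.
Power = Φ(δ − 1.960) + Φ(−δ − 1.960) = Φ(0.340) + Φ(-4.260) = 0.6332 + 0.0000 = 0.6333.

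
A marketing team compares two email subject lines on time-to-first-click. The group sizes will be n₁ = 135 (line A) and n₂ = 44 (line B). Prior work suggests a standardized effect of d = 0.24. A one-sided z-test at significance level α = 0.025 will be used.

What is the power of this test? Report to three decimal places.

Power ≈ 0.282

Noncentrality parameter: δ = d / √(1/n₁ + 1/n₂) = 0.24 / √(1/135 + 1/44) = 1.3825
One-sided α = 0.025 → critical value z_{0.025} = 1.960.
Power = Φ(δ − 1.960) = Φ(-0.577) = 0.2818.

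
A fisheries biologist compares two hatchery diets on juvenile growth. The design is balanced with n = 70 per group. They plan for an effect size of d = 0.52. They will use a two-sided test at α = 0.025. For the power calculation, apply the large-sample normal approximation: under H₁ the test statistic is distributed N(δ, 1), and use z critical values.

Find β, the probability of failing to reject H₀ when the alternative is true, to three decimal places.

Noncentrality parameter: δ = d·√(n/2) = 0.52 × √(70/2) = 3.0764
Two-sided α = 0.025 → critical value z_{0.0125} = 2.241.
Power = Φ(δ − 2.241) + Φ(−δ − 2.241) = Φ(0.835) + Φ(-5.318) = 0.7981 + 0.0000 = 0.7981.
Type II error: β = 1 − power = 1 − 0.7981 = 0.2019.

β ≈ 0.202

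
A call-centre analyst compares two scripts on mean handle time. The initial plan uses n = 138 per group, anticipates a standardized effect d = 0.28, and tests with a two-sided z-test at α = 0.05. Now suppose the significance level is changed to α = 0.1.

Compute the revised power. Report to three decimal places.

δ = d·√(n/2) = 0.28 × √(138/2) = 2.3259 (unchanged). New critical value: z_{0.05} = 1.645.
Revised power = Φ(δ − 1.645) + Φ(−δ − 1.645) = Φ(0.681) + Φ(-3.971) = 0.7521 + 0.0000 = 0.7521.

Power ≈ 0.752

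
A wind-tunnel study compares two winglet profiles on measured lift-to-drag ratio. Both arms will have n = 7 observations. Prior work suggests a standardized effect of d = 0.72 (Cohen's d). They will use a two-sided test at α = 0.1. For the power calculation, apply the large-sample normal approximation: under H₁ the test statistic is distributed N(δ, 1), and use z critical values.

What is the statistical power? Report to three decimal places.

Power ≈ 0.384

Noncentrality parameter: δ = d·√(n/2) = 0.72 × √(7/2) = 1.3470
Two-sided α = 0.1 → critical value z_{0.05} = 1.645.
Power = Φ(δ − 1.645) + Φ(−δ − 1.645) = Φ(-0.298) + Φ(-2.992) = 0.3829 + 0.0014 = 0.3843.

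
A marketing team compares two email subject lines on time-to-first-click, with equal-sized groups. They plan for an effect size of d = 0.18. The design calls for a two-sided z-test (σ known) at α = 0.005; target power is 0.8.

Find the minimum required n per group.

n = 822 per group

Set Φ(δ − 2.807) = 0.8; then δ − 2.807 = Φ⁻¹(0.8) = 0.842, giving δ = 3.649.
(The Φ(−δ − z_{α/2}) term is vanishingly small for δ > 0 and is dropped in the standard sample-size formula.)
δ = d·√(n/2) ⇒ n = 2(δ/d)² = 2 × (3.649 / 0.18)² = 821.77.
Rounding up, n = 822 per group.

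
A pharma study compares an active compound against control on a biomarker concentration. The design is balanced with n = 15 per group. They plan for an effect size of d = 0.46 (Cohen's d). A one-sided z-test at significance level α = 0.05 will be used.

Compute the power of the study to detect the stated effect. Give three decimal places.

Noncentrality parameter: δ = d·√(n/2) = 0.46 × √(15/2) = 1.2598
One-sided α = 0.05 → critical value z_{0.05} = 1.645.
Power = P(Z > 1.645 − δ) = Φ(-0.385) = 0.3501.

Power ≈ 0.350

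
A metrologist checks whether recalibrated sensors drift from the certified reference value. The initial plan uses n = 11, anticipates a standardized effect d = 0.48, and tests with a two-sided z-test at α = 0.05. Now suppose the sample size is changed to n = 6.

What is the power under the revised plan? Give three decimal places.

With n = 6: δ = d·√n = 0.48 × √6 = 1.1758. Critical value z_{0.025} = 1.960.
Revised power = Φ(δ − 1.960) + Φ(−δ − 1.960) = Φ(-0.784) + Φ(-3.136) = 0.2165 + 0.0009 = 0.2173.

Power ≈ 0.217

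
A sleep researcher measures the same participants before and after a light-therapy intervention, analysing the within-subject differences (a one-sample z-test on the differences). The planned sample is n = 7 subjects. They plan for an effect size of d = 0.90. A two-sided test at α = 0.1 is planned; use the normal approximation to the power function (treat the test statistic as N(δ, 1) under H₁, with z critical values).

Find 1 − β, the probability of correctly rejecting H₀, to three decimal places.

Power ≈ 0.769

Noncentrality parameter: δ = d·√n = 0.90 × √7 = 2.3812
Two-sided α = 0.1 → critical value z_{0.05} = 1.645.
Power = Φ(δ − 1.645) + Φ(−δ − 1.645) = Φ(0.736) + Φ(-4.026) = 0.7692 + 0.0000 = 0.7693.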